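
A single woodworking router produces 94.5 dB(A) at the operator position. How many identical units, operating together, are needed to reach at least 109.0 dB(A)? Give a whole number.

29

The shortfall is 109.0 − 94.5 = 14.5 dB, and N units add 10·log₁₀ N, so need 10·log₁₀ N ≥ 14.5.
N ≥ 10^(14.5/10) = 28.184, so N = 29.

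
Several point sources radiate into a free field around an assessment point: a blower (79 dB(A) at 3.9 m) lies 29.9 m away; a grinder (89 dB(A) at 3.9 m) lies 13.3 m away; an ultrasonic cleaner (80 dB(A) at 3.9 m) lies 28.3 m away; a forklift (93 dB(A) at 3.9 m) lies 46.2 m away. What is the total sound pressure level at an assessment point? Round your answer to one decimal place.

Propagate each source to the receiver with L = L_ref − 20·log₁₀(r/r_ref), then add intensities.
blower: 79 − 20·log₁₀(29.9/3.9) = 79 − 17.69 = 61.31 dB(A).
grinder: 89 − 20·log₁₀(13.3/3.9) = 89 − 10.66 = 78.34 dB(A).
ultrasonic cleaner: 80 − 20·log₁₀(28.3/3.9) = 80 − 17.21 = 62.79 dB(A).
forklift: 93 − 20·log₁₀(46.2/3.9) = 93 − 21.47 = 71.53 dB(A).
Σ 10^(L/10) = 8.577e+07 → L_total = 10·log₁₀(8.577e+07) = 79.33 dB(A).

79.3 dB(A)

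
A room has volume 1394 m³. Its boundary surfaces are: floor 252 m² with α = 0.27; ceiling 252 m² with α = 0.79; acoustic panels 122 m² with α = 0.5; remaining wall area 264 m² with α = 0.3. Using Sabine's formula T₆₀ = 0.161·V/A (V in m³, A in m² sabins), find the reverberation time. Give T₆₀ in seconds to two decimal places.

A = Σ Sᵢαᵢ = 252·0.27 + 252·0.79 + 122·0.5 + 264·0.3 = 407.32 m².
T₆₀ = 0.161 × 1394 / 407.32 = 0.551 s.

0.55 s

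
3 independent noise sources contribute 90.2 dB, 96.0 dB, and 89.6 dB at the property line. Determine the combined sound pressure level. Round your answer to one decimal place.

Incoherent sources combine by intensity addition: L_total = 10·log₁₀(Σ 10^(L_i/10)).
Σ 10^(L/10) = 10^(90.2/10) + 10^(96.0/10) + 10^(89.6/10) = 5.940e+09.
L_total = 10·log₁₀(5.940e+09) = 97.74 dB.

97.7 dB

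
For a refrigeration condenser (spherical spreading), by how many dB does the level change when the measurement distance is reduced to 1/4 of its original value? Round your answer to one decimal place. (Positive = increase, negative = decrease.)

Point-source spreading: ΔL = −20·log₁₀(r₂/r₁).
ΔL = −20·log₁₀(0.25) = +12.04 dB.

+12.0 dB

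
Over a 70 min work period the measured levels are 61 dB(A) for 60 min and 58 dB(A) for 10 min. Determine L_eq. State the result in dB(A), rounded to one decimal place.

Weight each interval's intensity by its duration and average over T = 70 min:
Σ tᵢ·10^(Lᵢ/10) = 60·10^(61/10) + 10·10^(58/10) = 8.185e+07.
L_eq = 10·log₁₀(8.185e+07/70) = 60.68 dB(A).

60.7 dB(A)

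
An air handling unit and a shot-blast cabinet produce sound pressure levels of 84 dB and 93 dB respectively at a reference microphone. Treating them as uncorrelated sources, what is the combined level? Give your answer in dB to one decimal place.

Incoherent sources combine by intensity addition: L_total = 10·log₁₀(Σ 10^(L_i/10)).
Σ 10^(L/10) = 10^(84/10) + 10^(93/10) = 2.246e+09.
L_total = 10·log₁₀(2.246e+09) = 93.51 dB.

93.5 dB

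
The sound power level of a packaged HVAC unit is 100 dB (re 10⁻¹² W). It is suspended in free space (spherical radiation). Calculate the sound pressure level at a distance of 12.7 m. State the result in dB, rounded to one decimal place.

66.9 dB

L_p = L_w − 10·log₁₀(4π·r²) with r = 12.7 m.
4π·r² = 2027 m², 10·log₁₀ of that is 33.068 dB.
L_p = 100 − 33.068 = 66.93 dB.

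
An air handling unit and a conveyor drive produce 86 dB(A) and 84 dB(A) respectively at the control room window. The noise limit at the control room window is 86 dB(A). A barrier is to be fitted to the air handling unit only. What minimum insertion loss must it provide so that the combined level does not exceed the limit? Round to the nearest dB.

4 dB

The untreated sources together contribute 10^(84/10) = 2.512e+08, i.e. 84.00 dB(A).
The limit corresponds to 10^(86/10) = 3.981e+08; subtracting the fixed part leaves 1.469e+08 for the air handling unit, i.e. 81.67 dB(A).
So the air handling unit must be reduced from 86 to 81.67 dB(A): IL = 4.33 dB.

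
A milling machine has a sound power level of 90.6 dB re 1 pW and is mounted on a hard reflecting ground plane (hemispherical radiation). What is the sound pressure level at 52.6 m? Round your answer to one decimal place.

L_p = L_w − 10·log₁₀(2π·r²) with r = 52.6 m.
2π·r² = 1.738e+04 m², 10·log₁₀ of that is 42.402 dB.
L_p = 90.6 − 42.402 = 48.20 dB.

48.2 dB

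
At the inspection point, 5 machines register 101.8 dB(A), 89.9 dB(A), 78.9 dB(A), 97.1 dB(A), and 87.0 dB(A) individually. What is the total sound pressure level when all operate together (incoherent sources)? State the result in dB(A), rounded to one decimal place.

103.4 dB(A)

For uncorrelated sources the intensities add, so convert each level to linear form, sum, and take 10·log₁₀ of the total.
Σ 10^(L/10) = 10^(101.8/10) + 10^(89.9/10) + 10^(78.9/10) + 10^(97.1/10) + 10^(87.0/10) = 2.182e+10.
L_total = 10·log₁₀(2.182e+10) = 103.39 dB(A).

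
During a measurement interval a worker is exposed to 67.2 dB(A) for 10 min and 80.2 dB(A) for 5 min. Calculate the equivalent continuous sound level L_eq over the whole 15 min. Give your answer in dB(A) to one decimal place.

75.8 dB(A)

The energy average is taken in the linear domain: L_eq = 10·log₁₀[(Σ tᵢ·10^(Lᵢ/10))/T], T = 15 min.
Σ tᵢ·10^(Lᵢ/10) = 10·10^(67.2/10) + 5·10^(80.2/10) = 5.760e+08.
L_eq = 10·log₁₀(5.760e+08/15) = 75.84 dB(A).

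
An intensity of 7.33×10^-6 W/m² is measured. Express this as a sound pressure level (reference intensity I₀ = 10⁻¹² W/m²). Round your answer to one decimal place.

Dividing by I₀ shifts the exponent by 12: I/I₀ = 7.33×10^6.
L = 10·(0.8651 + 6) = 68.65 dB.

68.7 dB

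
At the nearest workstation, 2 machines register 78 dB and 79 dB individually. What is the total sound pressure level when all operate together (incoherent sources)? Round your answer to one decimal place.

81.5 dB

For uncorrelated sources the intensities add, so convert each level to linear form, sum, and take 10·log₁₀ of the total.
Σ 10^(L/10) = 10^(78/10) + 10^(79/10) = 1.425e+08.
L_total = 10·log₁₀(1.425e+08) = 81.54 dB.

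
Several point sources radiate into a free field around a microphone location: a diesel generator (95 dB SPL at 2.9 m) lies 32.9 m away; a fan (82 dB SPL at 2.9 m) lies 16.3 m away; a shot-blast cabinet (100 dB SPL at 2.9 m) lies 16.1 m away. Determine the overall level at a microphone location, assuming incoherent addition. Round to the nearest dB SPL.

Propagate each source to the receiver with L = L_ref − 20·log₁₀(r/r_ref), then add intensities.
diesel generator: 95 − 20·log₁₀(32.9/2.9) = 95 − 21.10 = 73.90 dB SPL.
fan: 82 − 20·log₁₀(16.3/2.9) = 82 − 15.00 = 67.00 dB SPL.
shot-blast cabinet: 100 − 20·log₁₀(16.1/2.9) = 100 − 14.89 = 85.11 dB SPL.
Σ 10^(L/10) = 3.540e+08 → L_total = 10·log₁₀(3.540e+08) = 85.49 dB SPL.

85 dB SPL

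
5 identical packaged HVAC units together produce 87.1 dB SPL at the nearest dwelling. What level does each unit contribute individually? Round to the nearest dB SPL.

80 dB SPL

For N identical incoherent sources L_total = L₁ + 10·log₁₀ N, so L₁ = 87.1 − 10·log₁₀(5) = 87.1 − 6.990.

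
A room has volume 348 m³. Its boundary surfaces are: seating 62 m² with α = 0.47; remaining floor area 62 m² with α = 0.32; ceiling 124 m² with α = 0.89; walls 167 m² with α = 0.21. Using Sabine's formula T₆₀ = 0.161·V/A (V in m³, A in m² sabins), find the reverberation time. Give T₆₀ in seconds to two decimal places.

Summing Sᵢαᵢ: 62·0.47 + 62·0.32 + 124·0.89 + 167·0.21 = 194.41 m².
T₆₀ = 0.161 × 348 / 194.41 = 0.288 s.

0.29 s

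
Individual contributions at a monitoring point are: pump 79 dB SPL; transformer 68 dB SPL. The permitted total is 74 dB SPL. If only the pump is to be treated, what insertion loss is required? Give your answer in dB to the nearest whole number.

6 dB

Everything except the pump sums to 10^(68/10) = 6.310e+06 in linear terms, 68.00 dB SPL.
To meet 74 dB SPL overall, the treated pump may contribute at most 10^(74/10) − 6.310e+06 = 1.881e+07, i.e. 72.74 dB SPL.
So the pump must be reduced from 79 to 72.74 dB SPL: IL = 6.26 dB.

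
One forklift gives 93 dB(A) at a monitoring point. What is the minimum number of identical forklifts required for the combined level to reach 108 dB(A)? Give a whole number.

Need L₁ + 10·log₁₀ N ≥ 108, i.e. log₁₀ N ≥ 1.50.
N ≥ 10^(15.0/10) = 31.623, so N = 32.

32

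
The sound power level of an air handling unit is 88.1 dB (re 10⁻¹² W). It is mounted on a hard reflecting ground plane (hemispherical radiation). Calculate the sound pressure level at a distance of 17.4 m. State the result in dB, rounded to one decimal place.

The power spreads over a hemisphere of area 2π·r², so L_p = L_w − 10·log₁₀(2π·r²).
2π·r² = 1902 m², 10·log₁₀ of that is 32.793 dB.
L_p = 88.1 − 32.793 = 55.31 dB.

55.3 dB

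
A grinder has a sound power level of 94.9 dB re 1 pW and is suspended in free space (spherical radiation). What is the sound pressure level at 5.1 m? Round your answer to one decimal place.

L_p = L_w − 10·log₁₀(4π·r²) with r = 5.1 m.
4π·r² = 326.9 m², 10·log₁₀ of that is 25.144 dB.
L_p = 94.9 − 25.144 = 69.76 dB.

69.8 dB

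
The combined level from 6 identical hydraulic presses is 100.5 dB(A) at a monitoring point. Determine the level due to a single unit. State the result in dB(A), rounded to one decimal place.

92.7 dB(A)

Dividing the total intensity by 6 lowers the level by 10·log₁₀ 6 = 7.782 dB: L₁ = 100.5 − 7.782.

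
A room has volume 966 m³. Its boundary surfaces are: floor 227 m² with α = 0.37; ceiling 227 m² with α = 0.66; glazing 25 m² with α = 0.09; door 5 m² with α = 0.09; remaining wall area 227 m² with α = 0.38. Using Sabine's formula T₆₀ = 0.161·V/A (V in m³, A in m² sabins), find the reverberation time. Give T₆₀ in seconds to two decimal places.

Total absorption A = 227·0.37 + 227·0.66 + 25·0.09 + 5·0.09 + 227·0.38 = 322.77 m² sabins.
T₆₀ = 0.161·V/A = 0.161·966/322.77 = 0.482 s.

0.48 s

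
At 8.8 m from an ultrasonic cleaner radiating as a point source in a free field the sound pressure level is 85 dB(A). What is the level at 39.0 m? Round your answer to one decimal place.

72.1 dB(A)

Point-source attenuation: ΔL = 20·log₁₀(r₂/r₁) = 20·log₁₀(39.0/8.8) = 12.932 dB.
L₂ = 85 − 20·log₁₀(39.0/8.8) = 85 − 12.932 = 72.07 dB(A).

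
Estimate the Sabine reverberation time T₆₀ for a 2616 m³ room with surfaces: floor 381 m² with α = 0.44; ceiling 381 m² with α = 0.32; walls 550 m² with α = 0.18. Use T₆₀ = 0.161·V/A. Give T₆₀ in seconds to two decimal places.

A = Σ Sᵢαᵢ = 381·0.44 + 381·0.32 + 550·0.18 = 388.56 m².
T₆₀ = 0.161 × 2616 / 388.56 = 1.084 s.

1.08 s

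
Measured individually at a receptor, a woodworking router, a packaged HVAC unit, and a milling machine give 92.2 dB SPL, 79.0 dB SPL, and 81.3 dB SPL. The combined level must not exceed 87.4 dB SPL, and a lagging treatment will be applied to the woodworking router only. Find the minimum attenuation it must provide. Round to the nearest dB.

7 dB

The untreated sources together contribute 10^(79.0/10) + 10^(81.3/10) = 2.143e+08, i.e. 83.31 dB SPL.
To meet 87.4 dB SPL overall, the treated woodworking router may contribute at most 10^(87.4/10) − 2.143e+08 = 3.352e+08, i.e. 85.25 dB SPL.
So the woodworking router must be reduced from 92.2 to 85.25 dB SPL: IL = 6.95 dB.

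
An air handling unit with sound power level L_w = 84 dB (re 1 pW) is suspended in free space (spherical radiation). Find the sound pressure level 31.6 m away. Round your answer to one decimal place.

43.0 dB

The power spreads over a sphere of area 4π·r², so L_p = L_w − 10·log₁₀(4π·r²).
4π·r² = 1.255e+04 m², 10·log₁₀ of that is 40.986 dB.
L_p = 84 − 40.986 = 43.01 dB.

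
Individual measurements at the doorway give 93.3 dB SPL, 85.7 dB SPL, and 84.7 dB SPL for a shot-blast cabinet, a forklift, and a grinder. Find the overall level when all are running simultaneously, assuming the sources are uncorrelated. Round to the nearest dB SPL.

Incoherent sources combine by intensity addition: L_total = 10·log₁₀(Σ 10^(L_i/10)).
Σ 10^(L/10) = 10^(93.3/10) + 10^(85.7/10) + 10^(84.7/10) = 2.805e+09.
L_total = 10·log₁₀(2.805e+09) = 94.48 dB SPL.

94 dB SPL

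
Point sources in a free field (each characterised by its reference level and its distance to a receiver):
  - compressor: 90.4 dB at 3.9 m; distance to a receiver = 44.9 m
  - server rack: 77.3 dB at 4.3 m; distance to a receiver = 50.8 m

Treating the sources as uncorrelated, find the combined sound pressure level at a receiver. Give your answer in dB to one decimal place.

First find each source's level at the receiver (point-source: −20·log₁₀(r/r_ref)), then combine on an intensity basis.
compressor: 90.4 − 20·log₁₀(44.9/3.9) = 90.4 − 21.22 = 69.18 dB.
server rack: 77.3 − 20·log₁₀(50.8/4.3) = 77.3 − 21.45 = 55.85 dB.
Σ 10^(L/10) = 8.657e+06 → L_total = 10·log₁₀(8.657e+06) = 69.37 dB.

69.4 dB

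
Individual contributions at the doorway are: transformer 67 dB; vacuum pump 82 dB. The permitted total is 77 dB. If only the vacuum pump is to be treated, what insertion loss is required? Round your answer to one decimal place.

5.5 dB

The untreated sources together contribute 10^(67/10) = 5.012e+06, i.e. 67.00 dB.
To meet 77 dB overall, the treated vacuum pump may contribute at most 10^(77/10) − 5.012e+06 = 4.511e+07, i.e. 76.54 dB.
Required insertion loss = 82 − 76.54 = 5.46 dB.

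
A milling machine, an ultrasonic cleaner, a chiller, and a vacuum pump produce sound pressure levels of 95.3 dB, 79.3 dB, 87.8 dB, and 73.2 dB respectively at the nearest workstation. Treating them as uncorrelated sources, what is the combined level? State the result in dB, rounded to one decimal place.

Incoherent sources combine by intensity addition: L_total = 10·log₁₀(Σ 10^(L_i/10)).
Σ 10^(L/10) = 10^(95.3/10) + 10^(79.3/10) + 10^(87.8/10) + 10^(73.2/10) = 4.097e+09.
L_total = 10·log₁₀(4.097e+09) = 96.12 dB.

96.1 dB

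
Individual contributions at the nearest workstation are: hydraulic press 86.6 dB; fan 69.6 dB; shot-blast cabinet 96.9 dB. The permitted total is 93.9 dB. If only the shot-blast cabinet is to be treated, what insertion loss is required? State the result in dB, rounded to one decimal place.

3.9 dB

The untreated sources together contribute 10^(86.6/10) + 10^(69.6/10) = 4.662e+08, i.e. 86.69 dB.
The limit corresponds to 10^(93.9/10) = 2.455e+09; subtracting the fixed part leaves 1.989e+09 for the shot-blast cabinet, i.e. 92.99 dB.
Required insertion loss = 96.9 − 92.99 = 3.91 dB.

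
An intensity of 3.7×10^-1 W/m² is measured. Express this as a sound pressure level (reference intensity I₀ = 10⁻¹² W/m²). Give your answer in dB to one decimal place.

I/I₀ = 3.7×10^-1/10⁻¹² = 3.7×10^11, and L = 10·log₁₀(I/I₀).
L = 10·(0.5682 + 11) = 115.68 dB.

115.7 dB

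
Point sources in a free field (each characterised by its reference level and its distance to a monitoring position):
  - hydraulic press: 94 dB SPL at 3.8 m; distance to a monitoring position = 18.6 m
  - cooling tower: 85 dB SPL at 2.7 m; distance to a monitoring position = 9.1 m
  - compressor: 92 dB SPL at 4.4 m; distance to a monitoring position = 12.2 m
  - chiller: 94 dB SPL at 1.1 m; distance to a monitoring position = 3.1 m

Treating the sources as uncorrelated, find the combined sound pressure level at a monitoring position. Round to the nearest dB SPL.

88 dB SPL

First find each source's level at the receiver (point-source: −20·log₁₀(r/r_ref)), then combine on an intensity basis.
hydraulic press: 94 − 20·log₁₀(18.6/3.8) = 94 − 13.79 = 80.21 dB SPL.
cooling tower: 85 − 20·log₁₀(9.1/2.7) = 85 − 10.55 = 74.45 dB SPL.
compressor: 92 − 20·log₁₀(12.2/4.4) = 92 − 8.86 = 83.14 dB SPL.
chiller: 94 − 20·log₁₀(3.1/1.1) = 94 − 9.00 = 85.00 dB SPL.
Σ 10^(L/10) = 6.551e+08 → L_total = 10·log₁₀(6.551e+08) = 88.16 dB SPL.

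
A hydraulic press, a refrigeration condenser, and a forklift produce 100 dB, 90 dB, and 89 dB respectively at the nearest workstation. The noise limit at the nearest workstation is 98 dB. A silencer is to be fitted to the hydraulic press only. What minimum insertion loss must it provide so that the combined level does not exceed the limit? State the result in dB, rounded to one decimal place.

Everything except the hydraulic press sums to 10^(90/10) + 10^(89/10) = 1.794e+09 in linear terms, 92.54 dB.
To meet 98 dB overall, the treated hydraulic press may contribute at most 10^(98/10) − 1.794e+09 = 4.515e+09, i.e. 96.55 dB.
Required insertion loss = 100 − 96.55 = 3.45 dB.

3.5 dB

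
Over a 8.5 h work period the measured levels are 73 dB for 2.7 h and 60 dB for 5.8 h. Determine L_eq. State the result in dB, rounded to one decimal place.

The energy average is taken in the linear domain: L_eq = 10·log₁₀[(Σ tᵢ·10^(Lᵢ/10))/T], T = 8.5 h.
Σ tᵢ·10^(Lᵢ/10) = 2.7·10^(73/10) + 5.8·10^(60/10) = 5.967e+07.
L_eq = 10·log₁₀(5.967e+07/8.5) = 68.46 dB.

68.5 dB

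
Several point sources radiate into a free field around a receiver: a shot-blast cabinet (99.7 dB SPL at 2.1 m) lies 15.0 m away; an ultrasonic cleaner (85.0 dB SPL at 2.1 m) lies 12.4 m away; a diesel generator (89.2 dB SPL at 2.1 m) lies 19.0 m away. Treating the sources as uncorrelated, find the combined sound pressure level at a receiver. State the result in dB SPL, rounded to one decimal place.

83.1 dB SPL

Apply inverse-square spreading to bring every level to the receiver, then sum 10^(L/10).
shot-blast cabinet: 99.7 − 20·log₁₀(15.0/2.1) = 99.7 − 17.08 = 82.62 dB SPL.
ultrasonic cleaner: 85.0 − 20·log₁₀(12.4/2.1) = 85.0 − 15.42 = 69.58 dB SPL.
diesel generator: 89.2 − 20·log₁₀(19.0/2.1) = 89.2 − 19.13 = 70.07 dB SPL.
Σ 10^(L/10) = 2.021e+08 → L_total = 10·log₁₀(2.021e+08) = 83.06 dB SPL.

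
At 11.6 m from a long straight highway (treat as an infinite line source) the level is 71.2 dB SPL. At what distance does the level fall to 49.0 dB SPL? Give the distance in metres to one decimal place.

Line-source spreading drops the level by 10·log₁₀(r₂/r₁); inverting, r₂/r₁ = 10^(ΔL/10).
r₂ = 11.6·10^((71.2−49.0)/10) = 11.6·10^(22.2/10) = 1925.12 m.

1925.1 m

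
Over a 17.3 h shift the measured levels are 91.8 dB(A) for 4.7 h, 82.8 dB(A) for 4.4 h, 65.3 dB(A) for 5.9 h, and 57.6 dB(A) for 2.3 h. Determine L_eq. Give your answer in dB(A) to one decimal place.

The energy average is taken in the linear domain: L_eq = 10·log₁₀[(Σ tᵢ·10^(Lᵢ/10))/T], T = 17.3 h.
Σ tᵢ·10^(Lᵢ/10) = 4.7·10^(91.8/10) + 4.4·10^(82.8/10) + 5.9·10^(65.3/10) + 2.3·10^(57.6/10) = 7.973e+09.
L_eq = 10·log₁₀(7.973e+09/17.3) = 86.64 dB(A).

86.6 dB(A)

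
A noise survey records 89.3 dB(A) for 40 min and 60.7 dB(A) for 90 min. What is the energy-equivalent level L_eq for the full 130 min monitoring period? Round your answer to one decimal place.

84.2 dB(A)

Weight each interval's intensity by its duration and average over T = 130 min:
Σ tᵢ·10^(Lᵢ/10) = 40·10^(89.3/10) + 90·10^(60.7/10) = 3.415e+10.
L_eq = 10·log₁₀(3.415e+10/130) = 84.19 dB(A).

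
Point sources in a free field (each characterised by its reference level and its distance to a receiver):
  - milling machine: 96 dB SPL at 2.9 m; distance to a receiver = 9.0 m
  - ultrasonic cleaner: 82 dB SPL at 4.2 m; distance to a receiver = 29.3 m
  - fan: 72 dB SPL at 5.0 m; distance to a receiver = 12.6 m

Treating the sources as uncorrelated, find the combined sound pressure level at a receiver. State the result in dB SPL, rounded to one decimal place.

First find each source's level at the receiver (point-source: −20·log₁₀(r/r_ref)), then combine on an intensity basis.
milling machine: 96 − 20·log₁₀(9.0/2.9) = 96 − 9.84 = 86.16 dB SPL.
ultrasonic cleaner: 82 − 20·log₁₀(29.3/4.2) = 82 − 16.87 = 65.13 dB SPL.
fan: 72 − 20·log₁₀(12.6/5.0) = 72 − 8.03 = 63.97 dB SPL.
Σ 10^(L/10) = 4.191e+08 → L_total = 10·log₁₀(4.191e+08) = 86.22 dB SPL.

86.2 dB SPL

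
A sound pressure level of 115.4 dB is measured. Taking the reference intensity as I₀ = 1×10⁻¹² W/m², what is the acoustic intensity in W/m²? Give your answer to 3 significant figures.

0.347 W/m²

L = 10·log₁₀(I/I₀) ⇒ I = I₀·10^(L/10) = 10⁻¹² × 10^11.54.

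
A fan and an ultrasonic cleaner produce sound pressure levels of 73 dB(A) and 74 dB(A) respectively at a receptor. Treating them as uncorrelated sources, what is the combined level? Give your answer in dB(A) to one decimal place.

Incoherent sources combine by intensity addition: L_total = 10·log₁₀(Σ 10^(L_i/10)).
Σ 10^(L/10) = 10^(73/10) + 10^(74/10) = 4.507e+07.
L_total = 10·log₁₀(4.507e+07) = 76.54 dB(A).

76.5 dB(A)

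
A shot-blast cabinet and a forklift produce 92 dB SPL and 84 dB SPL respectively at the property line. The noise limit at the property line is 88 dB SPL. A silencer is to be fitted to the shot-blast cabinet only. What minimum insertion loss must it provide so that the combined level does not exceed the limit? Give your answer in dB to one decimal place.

6.2 dB

Fixed contribution from the other source: Σ 10^(L/10) = 10^(84/10) = 2.512e+08 (84.00 dB SPL).
To meet 88 dB SPL overall, the treated shot-blast cabinet may contribute at most 10^(88/10) − 2.512e+08 = 3.798e+08, i.e. 85.80 dB SPL.
Required insertion loss = 92 − 85.80 = 6.20 dB.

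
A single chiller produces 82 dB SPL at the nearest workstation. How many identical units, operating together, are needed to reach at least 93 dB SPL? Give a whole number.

N identical sources give L₁ + 10·log₁₀ N, so require 10·log₁₀ N ≥ 93 − 82 = 11.0 dB.
N ≥ 10^(11.0/10) = 12.589, so N = 13.

13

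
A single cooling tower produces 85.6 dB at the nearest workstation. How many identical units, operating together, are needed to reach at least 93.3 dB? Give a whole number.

N identical sources give L₁ + 10·log₁₀ N, so require 10·log₁₀ N ≥ 93.3 − 85.6 = 7.7 dB.
N ≥ 10^(7.7/10) = 5.888, so N = 6.

6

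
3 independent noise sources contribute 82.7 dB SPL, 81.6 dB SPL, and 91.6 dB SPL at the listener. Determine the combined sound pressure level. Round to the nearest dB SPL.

For uncorrelated sources the intensities add, so convert each level to linear form, sum, and take 10·log₁₀ of the total.
Σ 10^(L/10) = 10^(82.7/10) + 10^(81.6/10) + 10^(91.6/10) = 1.776e+09.
L_total = 10·log₁₀(1.776e+09) = 92.49 dB SPL.

92 dB SPL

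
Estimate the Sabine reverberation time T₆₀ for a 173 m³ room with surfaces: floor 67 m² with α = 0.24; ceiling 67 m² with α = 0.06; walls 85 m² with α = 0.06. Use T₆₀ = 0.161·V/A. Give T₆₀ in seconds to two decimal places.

Total absorption A = 67·0.24 + 67·0.06 + 85·0.06 = 25.20 m² sabins.
T₆₀ = 0.161 × 173 / 25.20 = 1.105 s.

1.11 s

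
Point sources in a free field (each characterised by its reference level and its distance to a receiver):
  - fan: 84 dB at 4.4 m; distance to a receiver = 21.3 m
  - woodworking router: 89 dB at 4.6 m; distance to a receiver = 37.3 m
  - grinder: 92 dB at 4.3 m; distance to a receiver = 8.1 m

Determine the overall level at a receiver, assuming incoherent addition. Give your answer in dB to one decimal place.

86.7 dB

First find each source's level at the receiver (point-source: −20·log₁₀(r/r_ref)), then combine on an intensity basis.
fan: 84 − 20·log₁₀(21.3/4.4) = 84 − 13.70 = 70.30 dB.
woodworking router: 89 − 20·log₁₀(37.3/4.6) = 89 − 18.18 = 70.82 dB.
grinder: 92 − 20·log₁₀(8.1/4.3) = 92 − 5.50 = 86.50 dB.
Σ 10^(L/10) = 4.694e+08 → L_total = 10·log₁₀(4.694e+08) = 86.72 dB.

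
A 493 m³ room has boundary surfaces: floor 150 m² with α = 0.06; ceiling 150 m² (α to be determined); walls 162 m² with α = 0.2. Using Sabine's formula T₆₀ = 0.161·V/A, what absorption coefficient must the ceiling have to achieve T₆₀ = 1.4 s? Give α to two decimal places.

0.10

A = 0.161·V/T₆₀ = 0.161·493/1.4 = 56.70 m² sabins.
Absorption from the other surfaces = 150·0.06 + 162·0.2 = 41.40 m², so the ceiling must supply 15.30 m² over 150 m².
α = 15.30/150 = 0.102.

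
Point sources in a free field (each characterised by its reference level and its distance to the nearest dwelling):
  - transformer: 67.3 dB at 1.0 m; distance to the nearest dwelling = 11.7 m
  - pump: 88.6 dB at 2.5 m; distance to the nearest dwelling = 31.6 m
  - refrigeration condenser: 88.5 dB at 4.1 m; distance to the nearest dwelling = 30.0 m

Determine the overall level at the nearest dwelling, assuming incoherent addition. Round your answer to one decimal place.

Propagate each source to the receiver with L = L_ref − 20·log₁₀(r/r_ref), then add intensities.
transformer: 67.3 − 20·log₁₀(11.7/1.0) = 67.3 − 21.36 = 45.94 dB.
pump: 88.6 − 20·log₁₀(31.6/2.5) = 88.6 − 22.03 = 66.57 dB.
refrigeration condenser: 88.5 − 20·log₁₀(30.0/4.1) = 88.5 − 17.29 = 71.21 dB.
Σ 10^(L/10) = 1.780e+07 → L_total = 10·log₁₀(1.780e+07) = 72.50 dB.

72.5 dB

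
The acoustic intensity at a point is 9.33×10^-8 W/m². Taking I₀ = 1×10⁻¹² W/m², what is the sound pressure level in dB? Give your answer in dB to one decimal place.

49.7 dB

I/I₀ = 9.33×10^-8/10⁻¹² = 9.33×10^4, and L = 10·log₁₀(I/I₀).
L = 10·(0.9699 + 4) = 49.70 dB.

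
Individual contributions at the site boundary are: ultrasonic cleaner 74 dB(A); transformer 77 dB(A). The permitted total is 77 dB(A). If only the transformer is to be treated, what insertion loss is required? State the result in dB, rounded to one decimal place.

Fixed contribution from the other source: Σ 10^(L/10) = 10^(74/10) = 2.512e+07 (74.00 dB(A)).
The limit corresponds to 10^(77/10) = 5.012e+07; subtracting the fixed part leaves 2.500e+07 for the transformer, i.e. 73.98 dB(A).
Required insertion loss = 77 − 73.98 = 3.02 dB.

3.0 dB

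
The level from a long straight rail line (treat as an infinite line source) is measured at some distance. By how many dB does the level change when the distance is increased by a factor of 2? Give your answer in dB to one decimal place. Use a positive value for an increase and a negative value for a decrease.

Line-source spreading: ΔL = −10·log₁₀(r₂/r₁).
ΔL = −10·log₁₀(2) = -3.01 dB.

-3.0 dB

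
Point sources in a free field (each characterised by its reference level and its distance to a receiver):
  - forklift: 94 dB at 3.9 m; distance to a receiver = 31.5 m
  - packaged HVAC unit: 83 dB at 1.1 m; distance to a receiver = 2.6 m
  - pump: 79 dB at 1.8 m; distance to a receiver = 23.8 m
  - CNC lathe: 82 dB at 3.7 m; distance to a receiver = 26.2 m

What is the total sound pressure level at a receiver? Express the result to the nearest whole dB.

79 dB

Apply inverse-square spreading to bring every level to the receiver, then sum 10^(L/10).
forklift: 94 − 20·log₁₀(31.5/3.9) = 94 − 18.14 = 75.86 dB.
packaged HVAC unit: 83 − 20·log₁₀(2.6/1.1) = 83 − 7.47 = 75.53 dB.
pump: 79 − 20·log₁₀(23.8/1.8) = 79 − 22.43 = 56.57 dB.
CNC lathe: 82 − 20·log₁₀(26.2/3.7) = 82 − 17.00 = 65.00 dB.
Σ 10^(L/10) = 7.783e+07 → L_total = 10·log₁₀(7.783e+07) = 78.91 dB.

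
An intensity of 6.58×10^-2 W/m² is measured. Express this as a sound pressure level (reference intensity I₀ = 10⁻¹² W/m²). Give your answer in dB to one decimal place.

I/I₀ = 6.58×10^-2/10⁻¹² = 6.58×10^10, and L = 10·log₁₀(I/I₀).
L = 10·(0.8182 + 10) = 108.18 dB.

108.2 dB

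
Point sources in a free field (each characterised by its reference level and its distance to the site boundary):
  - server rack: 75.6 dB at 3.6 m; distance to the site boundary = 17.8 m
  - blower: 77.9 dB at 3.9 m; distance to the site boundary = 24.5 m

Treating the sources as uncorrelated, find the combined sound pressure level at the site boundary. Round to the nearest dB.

Propagate each source to the receiver with L = L_ref − 20·log₁₀(r/r_ref), then add intensities.
server rack: 75.6 − 20·log₁₀(17.8/3.6) = 75.6 − 13.88 = 61.72 dB.
blower: 77.9 − 20·log₁₀(24.5/3.9) = 77.9 − 15.96 = 61.94 dB.
Σ 10^(L/10) = 3.048e+06 → L_total = 10·log₁₀(3.048e+06) = 64.84 dB.

65 dB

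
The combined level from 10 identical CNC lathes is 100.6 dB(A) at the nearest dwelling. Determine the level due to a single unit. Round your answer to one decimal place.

90.6 dB(A)

10 equal contributions raise the level by 10·log₁₀ 10 = 10.000 dB, so each unit alone gives 100.6 − 10.000.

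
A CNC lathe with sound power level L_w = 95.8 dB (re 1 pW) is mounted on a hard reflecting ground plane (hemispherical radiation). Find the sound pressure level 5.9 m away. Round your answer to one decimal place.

72.4 dB

Free-field hemispherical radiation: L_p = L_w − 10·log₁₀(2π·r²), r = 5.9 m.
2π·r² = 218.7 m², 10·log₁₀ of that is 23.399 dB.
L_p = 95.8 − 23.399 = 72.40 dB.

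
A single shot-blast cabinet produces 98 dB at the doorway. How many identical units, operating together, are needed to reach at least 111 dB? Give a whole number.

N identical sources give L₁ + 10·log₁₀ N, so require 10·log₁₀ N ≥ 111 − 98 = 13.0 dB.
N ≥ 10^(13.0/10) = 19.953, so N = 20.

20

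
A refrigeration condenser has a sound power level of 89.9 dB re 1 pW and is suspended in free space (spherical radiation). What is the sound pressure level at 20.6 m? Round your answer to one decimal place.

52.6 dB

L_p = L_w − 10·log₁₀(4π·r²) with r = 20.6 m.
4π·r² = 5333 m², 10·log₁₀ of that is 37.269 dB.
L_p = 89.9 − 37.269 = 52.63 dB.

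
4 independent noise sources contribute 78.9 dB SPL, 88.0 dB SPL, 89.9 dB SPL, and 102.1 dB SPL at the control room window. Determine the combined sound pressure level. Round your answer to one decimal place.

Incoherent sources combine by intensity addition: L_total = 10·log₁₀(Σ 10^(L_i/10)).
Σ 10^(L/10) = 10^(78.9/10) + 10^(88.0/10) + 10^(89.9/10) + 10^(102.1/10) = 1.790e+10.
L_total = 10·log₁₀(1.790e+10) = 102.53 dB SPL.

102.5 dB SPL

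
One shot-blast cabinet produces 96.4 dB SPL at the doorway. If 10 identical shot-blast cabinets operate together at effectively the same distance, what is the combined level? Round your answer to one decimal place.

L_total = L₁ + 10·log₁₀ N for N identical incoherent sources.
L_total = 96.4 + 10·log₁₀(10) = 96.4 + 10.000 = 106.40 dB SPL.

106.4 dB SPL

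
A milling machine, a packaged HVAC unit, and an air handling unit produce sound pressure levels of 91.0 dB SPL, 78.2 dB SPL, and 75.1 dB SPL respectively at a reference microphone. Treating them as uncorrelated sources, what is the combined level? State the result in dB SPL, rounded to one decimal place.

For uncorrelated sources the intensities add, so convert each level to linear form, sum, and take 10·log₁₀ of the total.
Σ 10^(L/10) = 10^(91.0/10) + 10^(78.2/10) + 10^(75.1/10) = 1.357e+09.
L_total = 10·log₁₀(1.357e+09) = 91.33 dB SPL.

91.3 dB SPL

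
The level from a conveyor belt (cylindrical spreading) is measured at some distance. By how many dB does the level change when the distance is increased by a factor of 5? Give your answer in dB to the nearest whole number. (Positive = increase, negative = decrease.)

With cylindrical spreading the level changes by −10·log₁₀(r₂/r₁).
ΔL = −10·log₁₀(5) = -6.99 dB.

-7 dB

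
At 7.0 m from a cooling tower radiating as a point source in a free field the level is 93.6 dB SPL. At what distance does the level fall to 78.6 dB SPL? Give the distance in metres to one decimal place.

Point-source spreading drops the level by 20·log₁₀(r₂/r₁); inverting, r₂/r₁ = 10^(ΔL/20).
r₂ = 7.0·10^((93.6−78.6)/20) = 7.0·10^(15.0/20) = 39.36 m.

39.4 m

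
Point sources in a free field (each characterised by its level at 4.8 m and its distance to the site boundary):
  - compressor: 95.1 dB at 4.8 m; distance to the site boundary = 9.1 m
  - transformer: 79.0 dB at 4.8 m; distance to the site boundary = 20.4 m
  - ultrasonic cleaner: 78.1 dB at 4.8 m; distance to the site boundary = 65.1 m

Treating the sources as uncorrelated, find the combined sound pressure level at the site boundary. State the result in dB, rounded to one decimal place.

89.6 dB

Propagate each source to the receiver with L = L_ref − 20·log₁₀(r/r_ref), then add intensities.
compressor: 95.1 − 20·log₁₀(9.1/4.8) = 95.1 − 5.56 = 89.54 dB.
transformer: 79.0 − 20·log₁₀(20.4/4.8) = 79.0 − 12.57 = 66.43 dB.
ultrasonic cleaner: 78.1 − 20·log₁₀(65.1/4.8) = 78.1 − 22.65 = 55.45 dB.
Σ 10^(L/10) = 9.051e+08 → L_total = 10·log₁₀(9.051e+08) = 89.57 dB.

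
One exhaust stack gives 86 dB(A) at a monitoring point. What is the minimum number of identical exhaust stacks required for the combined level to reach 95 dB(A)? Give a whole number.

Need L₁ + 10·log₁₀ N ≥ 95, i.e. log₁₀ N ≥ 0.90.
N ≥ 10^(9.0/10) = 7.943, so N = 8.

8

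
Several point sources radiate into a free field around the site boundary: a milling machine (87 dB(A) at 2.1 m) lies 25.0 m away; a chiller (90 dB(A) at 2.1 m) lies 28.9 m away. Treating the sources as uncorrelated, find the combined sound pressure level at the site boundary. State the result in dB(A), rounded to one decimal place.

Propagate each source to the receiver with L = L_ref − 20·log₁₀(r/r_ref), then add intensities.
milling machine: 87 − 20·log₁₀(25.0/2.1) = 87 − 21.51 = 65.49 dB(A).
chiller: 90 − 20·log₁₀(28.9/2.1) = 90 − 22.77 = 67.23 dB(A).
Σ 10^(L/10) = 8.816e+06 → L_total = 10·log₁₀(8.816e+06) = 69.45 dB(A).

69.5 dB(A)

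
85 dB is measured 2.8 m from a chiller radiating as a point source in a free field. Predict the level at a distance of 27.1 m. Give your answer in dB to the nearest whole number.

Point-source attenuation: ΔL = 20·log₁₀(r₂/r₁) = 20·log₁₀(27.1/2.8) = 19.716 dB.
L₂ = 85 − 20·log₁₀(27.1/2.8) = 85 − 19.716 = 65.28 dB.

65 dB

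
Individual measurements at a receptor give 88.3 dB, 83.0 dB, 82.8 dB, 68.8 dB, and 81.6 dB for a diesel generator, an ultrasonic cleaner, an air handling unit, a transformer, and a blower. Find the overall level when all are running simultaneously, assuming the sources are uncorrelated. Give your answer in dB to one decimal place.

90.9 dB

For uncorrelated sources the intensities add, so convert each level to linear form, sum, and take 10·log₁₀ of the total.
Σ 10^(L/10) = 10^(88.3/10) + 10^(83.0/10) + 10^(82.8/10) + 10^(68.8/10) + 10^(81.6/10) = 1.218e+09.
L_total = 10·log₁₀(1.218e+09) = 90.86 dB.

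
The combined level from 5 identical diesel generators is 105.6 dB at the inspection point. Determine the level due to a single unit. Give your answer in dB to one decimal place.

98.6 dB

For N identical incoherent sources L_total = L₁ + 10·log₁₀ N, so L₁ = 105.6 − 10·log₁₀(5) = 105.6 − 6.990.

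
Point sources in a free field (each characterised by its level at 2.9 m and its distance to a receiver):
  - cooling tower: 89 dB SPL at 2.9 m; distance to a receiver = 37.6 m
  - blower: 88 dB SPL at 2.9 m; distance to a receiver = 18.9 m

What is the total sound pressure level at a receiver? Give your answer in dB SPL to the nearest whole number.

Apply inverse-square spreading to bring every level to the receiver, then sum 10^(L/10).
cooling tower: 89 − 20·log₁₀(37.6/2.9) = 89 − 22.26 = 66.74 dB SPL.
blower: 88 − 20·log₁₀(18.9/2.9) = 88 − 16.28 = 71.72 dB SPL.
Σ 10^(L/10) = 1.958e+07 → L_total = 10·log₁₀(1.958e+07) = 72.92 dB SPL.

73 dB SPL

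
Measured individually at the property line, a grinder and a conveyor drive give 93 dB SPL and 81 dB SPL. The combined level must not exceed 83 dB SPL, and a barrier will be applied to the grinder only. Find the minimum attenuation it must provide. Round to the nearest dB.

14 dB

The untreated sources together contribute 10^(81/10) = 1.259e+08, i.e. 81.00 dB SPL.
The limit corresponds to 10^(83/10) = 1.995e+08; subtracting the fixed part leaves 7.363e+07 for the grinder, i.e. 78.67 dB SPL.
Required insertion loss = 93 − 78.67 = 14.33 dB.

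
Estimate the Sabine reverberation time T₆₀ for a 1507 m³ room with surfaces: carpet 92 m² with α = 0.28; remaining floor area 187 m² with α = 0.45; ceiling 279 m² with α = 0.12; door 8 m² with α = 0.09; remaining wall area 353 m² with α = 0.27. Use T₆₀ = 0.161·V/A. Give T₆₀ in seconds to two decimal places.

1.01 s

Summing Sᵢαᵢ: 92·0.28 + 187·0.45 + 279·0.12 + 8·0.09 + 353·0.27 = 239.42 m².
T₆₀ = 0.161·V/A = 0.161·1507/239.42 = 1.013 s.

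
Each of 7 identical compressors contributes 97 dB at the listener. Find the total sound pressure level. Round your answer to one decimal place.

L_total = L₁ + 10·log₁₀ N for N identical incoherent sources.
L_total = 97 + 10·log₁₀(7) = 97 + 8.451 = 105.45 dB.

105.5 dB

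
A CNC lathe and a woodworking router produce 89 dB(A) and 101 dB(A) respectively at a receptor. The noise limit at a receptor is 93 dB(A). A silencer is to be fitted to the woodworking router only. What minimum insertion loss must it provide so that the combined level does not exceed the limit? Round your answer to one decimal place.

The untreated sources together contribute 10^(89/10) = 7.943e+08, i.e. 89.00 dB(A).
To meet 93 dB(A) overall, the treated woodworking router may contribute at most 10^(93/10) − 7.943e+08 = 1.201e+09, i.e. 90.80 dB(A).
Required insertion loss = 101 − 90.80 = 10.20 dB.

10.2 dB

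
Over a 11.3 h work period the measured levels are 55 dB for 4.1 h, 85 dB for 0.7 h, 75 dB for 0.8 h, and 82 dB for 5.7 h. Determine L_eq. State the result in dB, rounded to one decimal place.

The energy average is taken in the linear domain: L_eq = 10·log₁₀[(Σ tᵢ·10^(Lᵢ/10))/T], T = 11.3 h.
Σ tᵢ·10^(Lᵢ/10) = 4.1·10^(55/10) + 0.7·10^(85/10) + 0.8·10^(75/10) + 5.7·10^(82/10) = 1.151e+09.
L_eq = 10·log₁₀(1.151e+09/11.3) = 80.08 dB.

80.1 dB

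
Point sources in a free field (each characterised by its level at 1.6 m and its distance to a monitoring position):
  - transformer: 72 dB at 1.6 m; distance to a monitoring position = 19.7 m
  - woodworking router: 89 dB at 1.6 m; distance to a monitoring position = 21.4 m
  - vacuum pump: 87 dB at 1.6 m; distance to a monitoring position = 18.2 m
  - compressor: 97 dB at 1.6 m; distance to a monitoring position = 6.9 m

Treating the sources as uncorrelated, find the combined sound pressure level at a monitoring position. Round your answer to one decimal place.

Propagate each source to the receiver with L = L_ref − 20·log₁₀(r/r_ref), then add intensities.
transformer: 72 − 20·log₁₀(19.7/1.6) = 72 − 21.81 = 50.19 dB.
woodworking router: 89 − 20·log₁₀(21.4/1.6) = 89 − 22.53 = 66.47 dB.
vacuum pump: 87 − 20·log₁₀(18.2/1.6) = 87 − 21.12 = 65.88 dB.
compressor: 97 − 20·log₁₀(6.9/1.6) = 97 − 12.69 = 84.31 dB.
Σ 10^(L/10) = 2.779e+08 → L_total = 10·log₁₀(2.779e+08) = 84.44 dB.

84.4 dB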